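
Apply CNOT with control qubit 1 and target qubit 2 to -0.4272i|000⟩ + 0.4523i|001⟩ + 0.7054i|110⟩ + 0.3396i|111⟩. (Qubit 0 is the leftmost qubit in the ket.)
-0.4272i|000⟩ + 0.4523i|001⟩ + 0.3396i|110⟩ + 0.7054i|111⟩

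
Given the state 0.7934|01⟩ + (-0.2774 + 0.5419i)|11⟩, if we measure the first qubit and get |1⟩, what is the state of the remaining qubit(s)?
(-0.4557 + 0.8901i)|1⟩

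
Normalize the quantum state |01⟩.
|01⟩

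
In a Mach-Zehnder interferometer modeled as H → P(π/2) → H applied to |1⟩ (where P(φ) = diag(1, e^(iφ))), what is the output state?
(1/2 - (1/2)i)|0⟩ + (1/2 + (1/2)i)|1⟩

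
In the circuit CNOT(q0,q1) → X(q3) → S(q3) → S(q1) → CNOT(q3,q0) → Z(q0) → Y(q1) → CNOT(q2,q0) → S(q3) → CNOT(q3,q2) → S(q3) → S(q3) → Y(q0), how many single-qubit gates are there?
9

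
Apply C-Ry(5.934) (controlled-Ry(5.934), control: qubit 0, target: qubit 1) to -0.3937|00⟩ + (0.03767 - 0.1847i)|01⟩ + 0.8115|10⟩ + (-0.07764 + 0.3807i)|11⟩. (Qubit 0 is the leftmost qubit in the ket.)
-0.3937|00⟩ + (0.03767 - 0.1847i)|01⟩ + (-0.7857 - 0.06613i)|10⟩ + (0.2174 - 0.3749i)|11⟩

C-Ry(5.934) leaves the control-|0⟩ kets |00⟩, |01⟩ unchanged and applies Ry(5.934) to qubit 1 on the control-|1⟩ pair (|10⟩, |11⟩).
Ry(5.934) = [[cos(θ/2), −sin(θ/2)], [sin(θ/2), cos(θ/2)]]; θ = 5.934, cos(θ/2) ≈ -0.984797, sin(θ/2) ≈ 0.173707.
With a = amp(|10⟩) = 0.8115 and b = amp(|11⟩) = (-0.07764 + 0.3807i):
new amp(|10⟩) = (-0.984797)·a + (-0.173707)·b = (-0.7857 - 0.06613i)
new amp(|11⟩) = (0.173707)·a + (-0.984797)·b = (0.2174 - 0.3749i)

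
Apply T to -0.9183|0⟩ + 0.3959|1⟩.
-0.9183|0⟩ + (0.2799 + 0.2799i)|1⟩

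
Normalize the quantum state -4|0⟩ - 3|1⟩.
-0.8|0⟩ - 0.6|1⟩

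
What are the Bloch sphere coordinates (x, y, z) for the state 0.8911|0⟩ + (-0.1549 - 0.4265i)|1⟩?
(-0.2761, -0.7601, 0.5882)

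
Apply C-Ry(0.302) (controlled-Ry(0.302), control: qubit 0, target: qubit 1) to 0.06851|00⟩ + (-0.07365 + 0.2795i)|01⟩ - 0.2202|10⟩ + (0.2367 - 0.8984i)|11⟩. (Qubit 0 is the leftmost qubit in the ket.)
0.06851|00⟩ + (-0.07365 + 0.2795i)|01⟩ + (-0.2533 + 0.1351i)|10⟩ + (0.2009 - 0.8882i)|11⟩

C-Ry(0.302) leaves the control-|0⟩ kets |00⟩, |01⟩ unchanged and applies Ry(0.302) to qubit 1 on the control-|1⟩ pair (|10⟩, |11⟩).
Ry(0.302) = [[cos(θ/2), −sin(θ/2)], [sin(θ/2), cos(θ/2)]]; θ = 0.302, cos(θ/2) ≈ 0.988621, sin(θ/2) ≈ 0.150427.
With a = amp(|10⟩) = -0.2202 and b = amp(|11⟩) = (0.2367 - 0.8984i):
new amp(|10⟩) = (0.988621)·a + (-0.150427)·b = (-0.2533 + 0.1351i)
new amp(|11⟩) = (0.150427)·a + (0.988621)·b = (0.2009 - 0.8882i)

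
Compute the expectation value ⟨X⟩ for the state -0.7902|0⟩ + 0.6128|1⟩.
-0.9685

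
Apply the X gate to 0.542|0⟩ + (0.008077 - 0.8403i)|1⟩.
(0.008077 - 0.8403i)|0⟩ + 0.542|1⟩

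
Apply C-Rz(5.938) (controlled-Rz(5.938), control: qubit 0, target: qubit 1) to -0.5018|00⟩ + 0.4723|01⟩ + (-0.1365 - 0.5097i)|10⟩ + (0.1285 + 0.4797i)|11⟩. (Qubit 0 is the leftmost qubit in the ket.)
-0.5018|00⟩ + 0.4723|01⟩ + (0.04694 + 0.5256i)|10⟩ + (-0.209 - 0.4505i)|11⟩

C-Rz(5.938) leaves the control-|0⟩ kets |00⟩, |01⟩ unchanged and applies Rz(5.938) to qubit 1 on the control-|1⟩ pair (|10⟩, |11⟩).
Rz(5.938) = [[e^(−iθ/2), 0], [0, e^(iθ/2)]] with e^(±iθ/2) = cos(θ/2) ± i·sin(θ/2); θ = 5.938, cos(θ/2) ≈ -0.985143, sin(θ/2) ≈ 0.171737.
With a = amp(|10⟩) = (-0.1365 - 0.5097i) and b = amp(|11⟩) = (0.1285 + 0.4797i):
new amp(|10⟩) = (-0.985143 - 0.171737i)·a = (0.04694 + 0.5256i)
new amp(|11⟩) = (-0.985143 + 0.171737i)·b = (-0.209 - 0.4505i)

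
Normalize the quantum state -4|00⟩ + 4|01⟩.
-1/√2|00⟩ + 1/√2|01⟩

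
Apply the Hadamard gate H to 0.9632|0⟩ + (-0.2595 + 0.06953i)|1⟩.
(0.4976 + 0.04917i)|0⟩ + (0.8646 - 0.04917i)|1⟩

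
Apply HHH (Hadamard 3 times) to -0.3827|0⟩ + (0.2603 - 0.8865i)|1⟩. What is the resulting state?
(-0.08655 - 0.6269i)|0⟩ + (-0.4547 + 0.6269i)|1⟩

H² = I, so H^3 = H: a single Hadamard. With (a, b) = (-0.3827, (0.2603 - 0.8865i)), H gives ((a + b)/√2, (a − b)/√2) = ((-0.08655 - 0.6269i), (-0.4547 + 0.6269i)).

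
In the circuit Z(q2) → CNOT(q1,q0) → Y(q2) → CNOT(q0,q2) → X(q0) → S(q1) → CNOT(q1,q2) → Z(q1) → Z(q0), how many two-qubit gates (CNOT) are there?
3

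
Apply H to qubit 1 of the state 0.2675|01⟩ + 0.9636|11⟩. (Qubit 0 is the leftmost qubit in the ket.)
0.1892|00⟩ - 0.1892|01⟩ + 0.6814|10⟩ - 0.6814|11⟩

H on qubit 1 mixes each pair of kets that differ only in qubit 1: amplitudes (a, b) of (|…0…⟩, |…1…⟩) become ((a + b)/√2, (a − b)/√2). Kets absent from the input have amplitude 0.
(|00⟩, |01⟩): (a, b) = (0, 0.2675) → (0.1892, -0.1892)
(|10⟩, |11⟩): (a, b) = (0, 0.9636) → (0.6814, -0.6814)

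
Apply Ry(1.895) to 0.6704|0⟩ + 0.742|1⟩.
-0.2112|0⟩ + 0.9775|1⟩

Ry(1.895) = [[cos(θ/2), −sin(θ/2)], [sin(θ/2), cos(θ/2)]]; θ = 1.895, cos(θ/2) ≈ 0.583715, sin(θ/2) ≈ 0.811959.
With a = amp(|0⟩) = 0.6704 and b = amp(|1⟩) = 0.742:
new amp(|0⟩) = (0.583715)·a + (-0.811959)·b = -0.2112
new amp(|1⟩) = (0.811959)·a + (0.583715)·b = 0.9775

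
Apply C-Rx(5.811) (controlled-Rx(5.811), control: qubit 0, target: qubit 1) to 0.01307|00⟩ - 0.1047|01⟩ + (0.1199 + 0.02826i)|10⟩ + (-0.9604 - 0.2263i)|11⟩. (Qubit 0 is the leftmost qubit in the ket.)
0.01307|00⟩ - 0.1047|01⟩ + (-0.1695 + 0.1972i)|10⟩ + (0.9404 + 0.192i)|11⟩

C-Rx(5.811) leaves the control-|0⟩ kets |00⟩, |01⟩ unchanged and applies Rx(5.811) to qubit 1 on the control-|1⟩ pair (|10⟩, |11⟩).
Rx(5.811) = [[cos(θ/2), −i·sin(θ/2)], [−i·sin(θ/2), cos(θ/2)]]; θ = 5.811, cos(θ/2) ≈ -0.972259, sin(θ/2) ≈ 0.233905.
With a = amp(|10⟩) = (0.1199 + 0.02826i) and b = amp(|11⟩) = (-0.9604 - 0.2263i):
new amp(|10⟩) = (-0.972259)·a + (-0.233905i)·b = (-0.1695 + 0.1972i)
new amp(|11⟩) = (-0.233905i)·a + (-0.972259)·b = (0.9404 + 0.192i)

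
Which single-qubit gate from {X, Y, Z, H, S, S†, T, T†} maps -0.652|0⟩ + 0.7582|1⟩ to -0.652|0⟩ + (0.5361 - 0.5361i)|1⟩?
T†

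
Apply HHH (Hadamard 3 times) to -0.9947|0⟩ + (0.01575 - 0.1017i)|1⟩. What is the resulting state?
(-0.6922 - 0.07191i)|0⟩ + (-0.7145 + 0.07191i)|1⟩

H² = I, so H^3 = H: a single Hadamard. With (a, b) = (-0.9947, (0.01575 - 0.1017i)), H gives ((a + b)/√2, (a − b)/√2) = ((-0.6922 - 0.07191i), (-0.7145 + 0.07191i)).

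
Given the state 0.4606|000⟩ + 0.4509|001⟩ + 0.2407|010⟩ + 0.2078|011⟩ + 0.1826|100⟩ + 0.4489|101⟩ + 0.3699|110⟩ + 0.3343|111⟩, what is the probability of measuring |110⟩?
0.1368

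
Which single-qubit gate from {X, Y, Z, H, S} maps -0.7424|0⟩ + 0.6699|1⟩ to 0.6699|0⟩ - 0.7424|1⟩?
X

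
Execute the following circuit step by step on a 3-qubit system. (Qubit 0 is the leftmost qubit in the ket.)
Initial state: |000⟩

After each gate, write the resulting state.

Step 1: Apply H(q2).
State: 1/√2|000⟩ + 1/√2|001⟩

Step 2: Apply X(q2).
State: 1/√2|000⟩ + 1/√2|001⟩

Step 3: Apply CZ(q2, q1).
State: 1/√2|000⟩ + 1/√2|001⟩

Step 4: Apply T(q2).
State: 1/√2|000⟩ + (1/2 + (1/2)i)|001⟩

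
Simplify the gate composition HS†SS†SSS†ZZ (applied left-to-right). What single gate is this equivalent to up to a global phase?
H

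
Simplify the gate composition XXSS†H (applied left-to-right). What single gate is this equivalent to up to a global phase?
H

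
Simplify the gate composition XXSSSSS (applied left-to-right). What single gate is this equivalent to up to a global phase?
S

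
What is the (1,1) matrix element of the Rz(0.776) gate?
(0.9257 + 0.3783i)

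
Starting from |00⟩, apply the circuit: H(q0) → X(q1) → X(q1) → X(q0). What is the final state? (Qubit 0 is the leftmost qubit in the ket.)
1/√2|00⟩ + 1/√2|10⟩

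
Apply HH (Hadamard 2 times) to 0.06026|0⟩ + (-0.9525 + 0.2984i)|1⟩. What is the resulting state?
0.06026|0⟩ + (-0.9525 + 0.2984i)|1⟩

H² = I, so an even number of Hadamards cancels: H^2 = I and the state is unchanged.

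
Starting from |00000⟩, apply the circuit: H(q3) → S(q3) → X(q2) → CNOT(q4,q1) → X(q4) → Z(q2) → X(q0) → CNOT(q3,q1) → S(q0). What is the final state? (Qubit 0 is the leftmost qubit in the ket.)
-(1/√2)i|10101⟩ + 1/√2|11111⟩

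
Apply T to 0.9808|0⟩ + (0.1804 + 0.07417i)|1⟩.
0.9808|0⟩ + (0.07512 + 0.18i)|1⟩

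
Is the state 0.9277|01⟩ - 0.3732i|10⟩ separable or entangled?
Entangled

Writing the state as a|00⟩ + b|01⟩ + c|10⟩ + d|11⟩, it is a product state iff ad − bc = 0.
Here (a, b, c, d) = (0, 0.9277, -0.3732i, 0): ad − bc = (0)(0) − (0.9277)(-0.3732i) = 0.3462i ≠ 0, so the state is entangled.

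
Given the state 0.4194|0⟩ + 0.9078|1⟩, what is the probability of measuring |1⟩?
0.8241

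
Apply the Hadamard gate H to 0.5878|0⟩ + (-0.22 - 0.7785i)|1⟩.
(0.2601 - 0.5505i)|0⟩ + (0.5712 + 0.5505i)|1⟩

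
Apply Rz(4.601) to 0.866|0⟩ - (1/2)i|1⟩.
(-0.5773 - 0.6455i)|0⟩ + (0.3727 + 0.3333i)|1⟩

Rz(4.601) = [[e^(−iθ/2), 0], [0, e^(iθ/2)]] with e^(±iθ/2) = cos(θ/2) ± i·sin(θ/2); θ = 4.601, cos(θ/2) ≈ -0.666649, sin(θ/2) ≈ 0.745372.
With a = amp(|0⟩) = 0.866 and b = amp(|1⟩) = -(1/2)i:
new amp(|0⟩) = (-0.666649 - 0.745372i)·a = (-0.5773 - 0.6455i)
new amp(|1⟩) = (-0.666649 + 0.745372i)·b = (0.3727 + 0.3333i)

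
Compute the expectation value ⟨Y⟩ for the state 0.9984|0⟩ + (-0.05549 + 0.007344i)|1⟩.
0.01466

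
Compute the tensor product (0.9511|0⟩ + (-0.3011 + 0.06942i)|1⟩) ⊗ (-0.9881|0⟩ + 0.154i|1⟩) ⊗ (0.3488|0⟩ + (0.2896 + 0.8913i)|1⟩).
-0.3278|000⟩ + (-0.2722 - 0.8376i)|001⟩ + 0.05109i|010⟩ + (-0.1305 + 0.04242i)|011⟩ + (0.1038 - 0.02393i)|100⟩ + (0.1473 + 0.2453i)|101⟩ + (-0.003729 - 0.01617i)|110⟩ + (0.03823 - 0.02296i)|111⟩

amp(|b₁b₂…⟩) = product of the factor amplitudes for bits b₁, b₂, …; only kets whose every factor amplitude is nonzero survive.
|000⟩: (0.9511)(-0.9881)(0.3488) = -0.3278
|001⟩: (0.9511)(-0.9881)(0.2896 + 0.8913i) = (-0.2722 - 0.8376i)
|010⟩: (0.9511)(0.154i)(0.3488) = 0.05109i
|011⟩: (0.9511)(0.154i)(0.2896 + 0.8913i) = (-0.1305 + 0.04242i)
|100⟩: (-0.3011 + 0.06942i)(-0.9881)(0.3488) = (0.1038 - 0.02393i)
|101⟩: (-0.3011 + 0.06942i)(-0.9881)(0.2896 + 0.8913i) = (0.1473 + 0.2453i)
|110⟩: (-0.3011 + 0.06942i)(0.154i)(0.3488) = (-0.003729 - 0.01617i)
|111⟩: (-0.3011 + 0.06942i)(0.154i)(0.2896 + 0.8913i) = (0.03823 - 0.02296i)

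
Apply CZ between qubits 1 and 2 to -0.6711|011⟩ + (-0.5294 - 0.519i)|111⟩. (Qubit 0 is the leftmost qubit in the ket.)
0.6711|011⟩ + (0.5294 + 0.519i)|111⟩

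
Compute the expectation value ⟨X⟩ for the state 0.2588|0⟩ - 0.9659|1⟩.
-0.4999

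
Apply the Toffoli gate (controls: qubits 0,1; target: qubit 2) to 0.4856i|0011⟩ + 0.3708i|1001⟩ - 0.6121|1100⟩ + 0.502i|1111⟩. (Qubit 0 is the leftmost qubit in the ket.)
0.4856i|0011⟩ + 0.3708i|1001⟩ + 0.502i|1101⟩ - 0.6121|1110⟩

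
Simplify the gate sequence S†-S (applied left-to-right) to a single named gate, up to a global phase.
I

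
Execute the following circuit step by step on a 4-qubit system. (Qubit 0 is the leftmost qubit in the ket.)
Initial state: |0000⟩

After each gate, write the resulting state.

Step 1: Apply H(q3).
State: 1/√2|0000⟩ + 1/√2|0001⟩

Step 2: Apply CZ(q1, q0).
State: 1/√2|0000⟩ + 1/√2|0001⟩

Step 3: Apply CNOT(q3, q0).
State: 1/√2|0000⟩ + 1/√2|1001⟩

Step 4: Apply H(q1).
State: 1/2|0000⟩ + 1/2|0100⟩ + 1/2|1001⟩ + 1/2|1101⟩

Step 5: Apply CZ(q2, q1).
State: 1/2|0000⟩ + 1/2|0100⟩ + 1/2|1001⟩ + 1/2|1101⟩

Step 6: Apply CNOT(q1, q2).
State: 1/2|0000⟩ + 1/2|0110⟩ + 1/2|1001⟩ + 1/2|1111⟩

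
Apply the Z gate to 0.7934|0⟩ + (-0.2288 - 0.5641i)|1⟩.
0.7934|0⟩ + (0.2288 + 0.5641i)|1⟩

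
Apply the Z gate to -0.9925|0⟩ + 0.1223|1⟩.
-0.9925|0⟩ - 0.1223|1⟩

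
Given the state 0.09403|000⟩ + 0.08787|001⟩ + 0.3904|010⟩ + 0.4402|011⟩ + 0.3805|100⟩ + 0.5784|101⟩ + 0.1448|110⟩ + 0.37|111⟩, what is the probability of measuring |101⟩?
0.3345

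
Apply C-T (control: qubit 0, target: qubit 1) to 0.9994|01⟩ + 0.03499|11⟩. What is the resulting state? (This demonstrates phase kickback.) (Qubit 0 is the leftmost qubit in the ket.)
0.9994|01⟩ + (0.02474 + 0.02474i)|11⟩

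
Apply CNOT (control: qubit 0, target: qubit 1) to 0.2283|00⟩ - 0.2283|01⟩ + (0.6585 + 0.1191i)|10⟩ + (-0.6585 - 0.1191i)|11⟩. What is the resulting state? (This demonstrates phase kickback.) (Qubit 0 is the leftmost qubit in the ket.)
0.2283|00⟩ - 0.2283|01⟩ + (-0.6585 - 0.1191i)|10⟩ + (0.6585 + 0.1191i)|11⟩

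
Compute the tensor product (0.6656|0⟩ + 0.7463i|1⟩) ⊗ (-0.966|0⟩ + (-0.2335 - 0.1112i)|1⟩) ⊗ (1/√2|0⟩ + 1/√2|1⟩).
-0.4546|000⟩ - 0.4546|001⟩ + (-0.1099 - 0.05234i)|010⟩ + (-0.1099 - 0.05234i)|011⟩ - 0.5098i|100⟩ - 0.5098i|101⟩ + (0.05868 - 0.1232i)|110⟩ + (0.05868 - 0.1232i)|111⟩

amp(|b₁b₂…⟩) = product of the factor amplitudes for bits b₁, b₂, …; only kets whose every factor amplitude is nonzero survive.
|000⟩: (0.6656)(-0.966)(1/√2) = -0.4546
|001⟩: (0.6656)(-0.966)(1/√2) = -0.4546
|010⟩: (0.6656)(-0.2335 - 0.1112i)(1/√2) = (-0.1099 - 0.05234i)
|011⟩: (0.6656)(-0.2335 - 0.1112i)(1/√2) = (-0.1099 - 0.05234i)
|100⟩: (0.7463i)(-0.966)(1/√2) = -0.5098i
|101⟩: (0.7463i)(-0.966)(1/√2) = -0.5098i
|110⟩: (0.7463i)(-0.2335 - 0.1112i)(1/√2) = (0.05868 - 0.1232i)
|111⟩: (0.7463i)(-0.2335 - 0.1112i)(1/√2) = (0.05868 - 0.1232i)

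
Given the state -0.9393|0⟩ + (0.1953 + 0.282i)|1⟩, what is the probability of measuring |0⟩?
0.8823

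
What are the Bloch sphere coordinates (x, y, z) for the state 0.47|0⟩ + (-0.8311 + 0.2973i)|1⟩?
(-0.7812, 0.2795, -0.5582)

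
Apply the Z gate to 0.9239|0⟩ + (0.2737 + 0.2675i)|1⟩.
0.9239|0⟩ + (-0.2737 - 0.2675i)|1⟩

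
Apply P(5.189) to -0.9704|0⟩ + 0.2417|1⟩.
-0.9704|0⟩ + (0.1109 - 0.2148i)|1⟩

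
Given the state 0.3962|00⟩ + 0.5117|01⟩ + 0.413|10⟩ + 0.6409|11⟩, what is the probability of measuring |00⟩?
0.157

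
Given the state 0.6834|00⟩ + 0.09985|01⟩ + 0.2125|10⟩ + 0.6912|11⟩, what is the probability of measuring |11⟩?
0.4778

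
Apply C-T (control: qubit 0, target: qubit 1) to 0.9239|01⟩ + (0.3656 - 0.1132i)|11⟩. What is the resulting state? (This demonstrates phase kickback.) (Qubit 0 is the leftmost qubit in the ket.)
0.9239|01⟩ + (0.3386 + 0.1785i)|11⟩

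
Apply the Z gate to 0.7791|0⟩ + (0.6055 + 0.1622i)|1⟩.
0.7791|0⟩ + (-0.6055 - 0.1622i)|1⟩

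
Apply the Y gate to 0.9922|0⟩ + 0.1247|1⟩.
-0.1247i|0⟩ + 0.9922i|1⟩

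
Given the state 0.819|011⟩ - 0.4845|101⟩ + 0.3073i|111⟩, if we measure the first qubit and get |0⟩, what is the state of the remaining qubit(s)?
|11⟩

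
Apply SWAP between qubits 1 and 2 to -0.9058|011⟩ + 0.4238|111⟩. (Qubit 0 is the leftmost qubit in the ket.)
-0.9058|011⟩ + 0.4238|111⟩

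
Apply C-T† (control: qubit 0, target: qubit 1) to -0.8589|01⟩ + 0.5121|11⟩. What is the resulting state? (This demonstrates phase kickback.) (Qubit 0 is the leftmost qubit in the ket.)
-0.8589|01⟩ + (0.3621 - 0.3621i)|11⟩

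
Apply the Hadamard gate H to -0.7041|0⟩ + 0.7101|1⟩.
0.004243|0⟩ - |1⟩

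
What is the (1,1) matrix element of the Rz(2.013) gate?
(0.5348 + 0.845i)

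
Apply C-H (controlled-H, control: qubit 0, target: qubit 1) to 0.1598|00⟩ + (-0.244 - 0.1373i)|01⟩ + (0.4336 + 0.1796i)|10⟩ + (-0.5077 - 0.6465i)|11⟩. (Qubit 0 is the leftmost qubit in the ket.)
0.1598|00⟩ + (-0.244 - 0.1373i)|01⟩ + (-0.0524 - 0.3301i)|10⟩ + (0.6656 + 0.5841i)|11⟩

C-H leaves the control-|0⟩ kets |00⟩, |01⟩ unchanged and applies H to qubit 1 on the control-|1⟩ pair (|10⟩, |11⟩).
H = [[1/√2, 1/√2], [1/√2, -1/√2]].
With a = amp(|10⟩) = (0.4336 + 0.1796i) and b = amp(|11⟩) = (-0.5077 - 0.6465i):
new amp(|10⟩) = (1/√2)·a + (1/√2)·b = (-0.0524 - 0.3301i)
new amp(|11⟩) = (1/√2)·a + (-1/√2)·b = (0.6656 + 0.5841i)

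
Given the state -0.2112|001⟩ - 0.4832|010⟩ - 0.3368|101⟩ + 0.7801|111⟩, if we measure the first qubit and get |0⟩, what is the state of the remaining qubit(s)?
-0.4005|01⟩ - 0.9163|10⟩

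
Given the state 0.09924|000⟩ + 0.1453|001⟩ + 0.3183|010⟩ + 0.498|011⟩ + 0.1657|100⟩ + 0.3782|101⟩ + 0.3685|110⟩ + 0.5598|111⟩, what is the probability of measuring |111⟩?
0.3134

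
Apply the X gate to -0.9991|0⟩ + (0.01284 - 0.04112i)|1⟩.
(0.01284 - 0.04112i)|0⟩ - 0.9991|1⟩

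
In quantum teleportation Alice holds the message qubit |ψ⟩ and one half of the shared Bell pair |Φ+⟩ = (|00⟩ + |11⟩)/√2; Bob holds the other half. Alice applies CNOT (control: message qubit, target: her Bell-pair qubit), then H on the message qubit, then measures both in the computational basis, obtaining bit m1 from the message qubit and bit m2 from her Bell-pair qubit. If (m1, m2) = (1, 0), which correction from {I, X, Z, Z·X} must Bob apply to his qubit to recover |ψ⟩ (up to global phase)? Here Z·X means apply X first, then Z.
Z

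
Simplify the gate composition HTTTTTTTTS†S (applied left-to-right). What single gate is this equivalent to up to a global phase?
H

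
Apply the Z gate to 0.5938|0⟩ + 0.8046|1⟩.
0.5938|0⟩ - 0.8046|1⟩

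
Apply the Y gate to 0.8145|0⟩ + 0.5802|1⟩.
-0.5802i|0⟩ + 0.8145i|1⟩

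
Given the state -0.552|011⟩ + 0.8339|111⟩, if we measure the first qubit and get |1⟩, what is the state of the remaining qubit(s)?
|11⟩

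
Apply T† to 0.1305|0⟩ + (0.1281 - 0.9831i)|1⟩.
0.1305|0⟩ + (-0.6046 - 0.7857i)|1⟩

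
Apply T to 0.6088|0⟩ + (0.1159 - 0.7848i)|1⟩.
0.6088|0⟩ + (0.6369 - 0.473i)|1⟩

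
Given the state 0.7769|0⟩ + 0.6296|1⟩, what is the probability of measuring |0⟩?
0.6036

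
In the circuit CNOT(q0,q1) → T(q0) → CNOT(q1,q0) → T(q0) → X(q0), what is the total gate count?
5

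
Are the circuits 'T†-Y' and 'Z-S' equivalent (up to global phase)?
No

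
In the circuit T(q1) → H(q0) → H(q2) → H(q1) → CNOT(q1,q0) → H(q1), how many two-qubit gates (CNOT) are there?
1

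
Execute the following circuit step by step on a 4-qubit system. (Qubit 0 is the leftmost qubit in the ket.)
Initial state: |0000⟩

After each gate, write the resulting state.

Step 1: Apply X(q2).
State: |0010⟩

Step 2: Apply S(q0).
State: |0010⟩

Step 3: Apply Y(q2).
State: -i|0000⟩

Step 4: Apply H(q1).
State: -(1/√2)i|0000⟩ - (1/√2)i|0100⟩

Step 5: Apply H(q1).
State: -i|0000⟩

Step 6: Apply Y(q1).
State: |0100⟩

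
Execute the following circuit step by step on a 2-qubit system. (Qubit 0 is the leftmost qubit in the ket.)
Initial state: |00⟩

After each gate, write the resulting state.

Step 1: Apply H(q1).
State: 1/√2|00⟩ + 1/√2|01⟩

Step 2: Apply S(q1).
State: 1/√2|00⟩ + (1/√2)i|01⟩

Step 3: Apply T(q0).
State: 1/√2|00⟩ + (1/√2)i|01⟩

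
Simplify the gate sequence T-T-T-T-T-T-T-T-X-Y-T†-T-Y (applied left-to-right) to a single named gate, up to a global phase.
X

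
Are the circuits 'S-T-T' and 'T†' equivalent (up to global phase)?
No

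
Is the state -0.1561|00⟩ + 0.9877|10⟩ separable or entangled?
Separable

Writing the state as a|00⟩ + b|01⟩ + c|10⟩ + d|11⟩, it is a product state iff ad − bc = 0.
Here (a, b, c, d) = (-0.1561, 0, 0.9877, 0): ad − bc = (-0.1561)(0) − (0)(0.9877) = 0, so the state is separable.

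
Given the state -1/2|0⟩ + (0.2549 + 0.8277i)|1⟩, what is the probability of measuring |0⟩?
1/4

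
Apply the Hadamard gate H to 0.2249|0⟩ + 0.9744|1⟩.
0.848|0⟩ - 0.53|1⟩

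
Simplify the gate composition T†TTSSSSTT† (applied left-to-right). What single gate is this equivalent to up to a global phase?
T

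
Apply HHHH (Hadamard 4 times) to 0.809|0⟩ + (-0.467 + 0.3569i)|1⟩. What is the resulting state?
0.809|0⟩ + (-0.467 + 0.3569i)|1⟩

H² = I, so an even number of Hadamards cancels: H^4 = I and the state is unchanged.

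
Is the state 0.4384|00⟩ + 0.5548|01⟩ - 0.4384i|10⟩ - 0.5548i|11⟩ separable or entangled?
Separable

Writing the state as a|00⟩ + b|01⟩ + c|10⟩ + d|11⟩, it is a product state iff ad − bc = 0.
Here (a, b, c, d) = (0.4384, 0.5548, -0.4384i, -0.5548i): ad − bc = (0.4384)(-0.5548i) − (0.5548)(-0.4384i) = 0, so the state is separable.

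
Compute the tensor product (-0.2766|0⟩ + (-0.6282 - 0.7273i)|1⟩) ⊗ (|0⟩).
-0.2766|00⟩ + (-0.6282 - 0.7273i)|10⟩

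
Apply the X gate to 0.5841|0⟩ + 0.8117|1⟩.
0.8117|0⟩ + 0.5841|1⟩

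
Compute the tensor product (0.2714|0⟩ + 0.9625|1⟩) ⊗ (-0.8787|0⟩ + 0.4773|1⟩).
-0.2385|00⟩ + 0.1295|01⟩ - 0.8457|10⟩ + 0.4594|11⟩

amp(|b₁b₂…⟩) = product of the factor amplitudes for bits b₁, b₂, …; only kets whose every factor amplitude is nonzero survive.
|00⟩: (0.2714)(-0.8787) = -0.2385
|01⟩: (0.2714)(0.4773) = 0.1295
|10⟩: (0.9625)(-0.8787) = -0.8457
|11⟩: (0.9625)(0.4773) = 0.4594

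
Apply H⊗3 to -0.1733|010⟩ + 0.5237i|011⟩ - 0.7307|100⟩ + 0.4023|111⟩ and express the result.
(-0.1774 + 0.1852i)|000⟩ + (-0.4618 - 0.1852i)|001⟩ + (-0.3393 - 0.1852i)|010⟩ + (-0.05484 + 0.1852i)|011⟩ + (0.05484 + 0.1852i)|100⟩ + (0.3393 - 0.1852i)|101⟩ + (0.4618 - 0.1852i)|110⟩ + (0.1774 + 0.1852i)|111⟩

H⊗3 gives amp(|y⟩) = (1/2√2) Σ_x (−1)^(x·y) amp(|x⟩), where x·y is the number of positions in which both x and y have a 1.
|000⟩: (-0.1733 + 0.5237i - 0.7307 + 0.4023)/(2√2) = (-0.1774 + 0.1852i)
|001⟩: (-0.1733 - 0.5237i - 0.7307 - 0.4023)/(2√2) = (-0.4618 - 0.1852i)
|010⟩: (0.1733 - 0.5237i - 0.7307 - 0.4023)/(2√2) = (-0.3393 - 0.1852i)
|011⟩: (0.1733 + 0.5237i - 0.7307 + 0.4023)/(2√2) = (-0.05484 + 0.1852i)
|100⟩: (-0.1733 + 0.5237i + 0.7307 - 0.4023)/(2√2) = (0.05484 + 0.1852i)
|101⟩: (-0.1733 - 0.5237i + 0.7307 + 0.4023)/(2√2) = (0.3393 - 0.1852i)
|110⟩: (0.1733 - 0.5237i + 0.7307 + 0.4023)/(2√2) = (0.4618 - 0.1852i)
|111⟩: (0.1733 + 0.5237i + 0.7307 - 0.4023)/(2√2) = (0.1774 + 0.1852i)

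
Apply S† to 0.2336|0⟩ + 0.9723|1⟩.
0.2336|0⟩ - 0.9723i|1⟩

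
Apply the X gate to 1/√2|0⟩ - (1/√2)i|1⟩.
-(1/√2)i|0⟩ + 1/√2|1⟩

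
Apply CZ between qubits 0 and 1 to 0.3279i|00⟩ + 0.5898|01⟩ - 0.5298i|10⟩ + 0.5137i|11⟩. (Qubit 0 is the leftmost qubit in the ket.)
0.3279i|00⟩ + 0.5898|01⟩ - 0.5298i|10⟩ - 0.5137i|11⟩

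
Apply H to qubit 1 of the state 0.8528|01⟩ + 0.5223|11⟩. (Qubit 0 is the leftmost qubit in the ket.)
0.603|00⟩ - 0.603|01⟩ + 0.3693|10⟩ - 0.3693|11⟩

H on qubit 1 mixes each pair of kets that differ only in qubit 1: amplitudes (a, b) of (|…0…⟩, |…1…⟩) become ((a + b)/√2, (a − b)/√2). Kets absent from the input have amplitude 0.
(|00⟩, |01⟩): (a, b) = (0, 0.8528) → (0.603, -0.603)
(|10⟩, |11⟩): (a, b) = (0, 0.5223) → (0.3693, -0.3693)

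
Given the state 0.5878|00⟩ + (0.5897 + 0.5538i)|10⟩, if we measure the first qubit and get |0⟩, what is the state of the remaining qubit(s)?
|0⟩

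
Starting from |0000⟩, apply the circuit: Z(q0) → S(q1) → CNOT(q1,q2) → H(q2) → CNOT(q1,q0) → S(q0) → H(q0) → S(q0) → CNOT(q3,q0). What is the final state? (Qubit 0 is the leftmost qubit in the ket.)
1/2|0000⟩ + 1/2|0010⟩ + (1/2)i|1000⟩ + (1/2)i|1010⟩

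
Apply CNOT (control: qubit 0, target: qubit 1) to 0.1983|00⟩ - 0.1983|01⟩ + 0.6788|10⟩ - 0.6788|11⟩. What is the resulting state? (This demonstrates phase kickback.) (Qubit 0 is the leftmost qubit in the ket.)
0.1983|00⟩ - 0.1983|01⟩ - 0.6788|10⟩ + 0.6788|11⟩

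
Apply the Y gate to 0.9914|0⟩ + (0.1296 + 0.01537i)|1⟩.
(0.01537 - 0.1296i)|0⟩ + 0.9914i|1⟩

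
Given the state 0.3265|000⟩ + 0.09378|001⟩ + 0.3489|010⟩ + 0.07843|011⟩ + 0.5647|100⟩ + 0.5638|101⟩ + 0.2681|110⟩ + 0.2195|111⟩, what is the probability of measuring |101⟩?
0.3179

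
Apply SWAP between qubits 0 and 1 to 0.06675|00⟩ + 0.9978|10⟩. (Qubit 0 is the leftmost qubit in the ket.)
0.06675|00⟩ + 0.9978|01⟩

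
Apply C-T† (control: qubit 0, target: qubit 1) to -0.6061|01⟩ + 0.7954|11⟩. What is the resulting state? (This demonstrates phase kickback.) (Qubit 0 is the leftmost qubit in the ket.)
-0.6061|01⟩ + (0.5624 - 0.5624i)|11⟩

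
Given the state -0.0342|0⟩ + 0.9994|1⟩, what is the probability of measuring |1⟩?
0.9988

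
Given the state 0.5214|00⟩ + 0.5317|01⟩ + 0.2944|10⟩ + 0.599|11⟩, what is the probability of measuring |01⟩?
0.2827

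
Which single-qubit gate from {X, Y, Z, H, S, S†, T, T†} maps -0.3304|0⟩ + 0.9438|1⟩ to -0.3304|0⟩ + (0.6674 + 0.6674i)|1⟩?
T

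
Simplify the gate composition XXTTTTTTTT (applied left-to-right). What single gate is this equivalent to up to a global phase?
I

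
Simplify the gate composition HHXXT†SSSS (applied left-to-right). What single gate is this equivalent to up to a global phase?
T†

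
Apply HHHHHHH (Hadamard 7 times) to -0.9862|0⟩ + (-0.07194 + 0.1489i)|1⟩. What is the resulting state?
(-0.7482 + 0.1053i)|0⟩ + (-0.6465 - 0.1053i)|1⟩

H² = I, so H^7 = H: a single Hadamard. With (a, b) = (-0.9862, (-0.07194 + 0.1489i)), H gives ((a + b)/√2, (a − b)/√2) = ((-0.7482 + 0.1053i), (-0.6465 - 0.1053i)).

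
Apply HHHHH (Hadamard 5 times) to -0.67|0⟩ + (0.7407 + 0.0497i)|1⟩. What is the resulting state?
(0.04999 + 0.03514i)|0⟩ + (-0.9975 - 0.03514i)|1⟩

H² = I, so H^5 = H: a single Hadamard. With (a, b) = (-0.67, (0.7407 + 0.0497i)), H gives ((a + b)/√2, (a − b)/√2) = ((0.04999 + 0.03514i), (-0.9975 - 0.03514i)).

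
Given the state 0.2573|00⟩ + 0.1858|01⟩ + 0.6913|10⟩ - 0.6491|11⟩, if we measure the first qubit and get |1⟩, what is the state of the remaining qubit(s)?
0.729|0⟩ - 0.6845|1⟩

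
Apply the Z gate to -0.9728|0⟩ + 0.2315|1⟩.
-0.9728|0⟩ - 0.2315|1⟩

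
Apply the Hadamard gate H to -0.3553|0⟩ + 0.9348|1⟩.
0.4098|0⟩ - 0.9122|1⟩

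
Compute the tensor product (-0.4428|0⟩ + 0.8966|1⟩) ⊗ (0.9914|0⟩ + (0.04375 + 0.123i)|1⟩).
-0.439|00⟩ + (-0.01937 - 0.05446i)|01⟩ + 0.8889|10⟩ + (0.03923 + 0.1103i)|11⟩

amp(|b₁b₂…⟩) = product of the factor amplitudes for bits b₁, b₂, …; only kets whose every factor amplitude is nonzero survive.
|00⟩: (-0.4428)(0.9914) = -0.439
|01⟩: (-0.4428)(0.04375 + 0.123i) = (-0.01937 - 0.05446i)
|10⟩: (0.8966)(0.9914) = 0.8889
|11⟩: (0.8966)(0.04375 + 0.123i) = (0.03923 + 0.1103i)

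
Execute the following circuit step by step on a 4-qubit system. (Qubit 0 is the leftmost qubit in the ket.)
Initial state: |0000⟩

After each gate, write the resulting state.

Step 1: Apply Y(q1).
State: i|0100⟩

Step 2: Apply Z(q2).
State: i|0100⟩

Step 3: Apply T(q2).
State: i|0100⟩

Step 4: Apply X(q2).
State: i|0110⟩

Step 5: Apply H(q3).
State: (1/√2)i|0110⟩ + (1/√2)i|0111⟩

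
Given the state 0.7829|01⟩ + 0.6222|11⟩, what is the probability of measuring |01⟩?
0.6129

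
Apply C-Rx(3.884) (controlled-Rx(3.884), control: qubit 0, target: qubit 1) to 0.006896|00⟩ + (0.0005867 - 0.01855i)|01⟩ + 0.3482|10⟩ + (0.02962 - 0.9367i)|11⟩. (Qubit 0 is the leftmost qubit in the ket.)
0.006896|00⟩ + (0.0005867 - 0.01855i)|01⟩ + (-0.9992 - 0.0276i)|10⟩ + (-0.01074 + 0.01529i)|11⟩

C-Rx(3.884) leaves the control-|0⟩ kets |00⟩, |01⟩ unchanged and applies Rx(3.884) to qubit 1 on the control-|1⟩ pair (|10⟩, |11⟩).
Rx(3.884) = [[cos(θ/2), −i·sin(θ/2)], [−i·sin(θ/2), cos(θ/2)]]; θ = 3.884, cos(θ/2) ≈ -0.362737, sin(θ/2) ≈ 0.931891.
With a = amp(|10⟩) = 0.3482 and b = amp(|11⟩) = (0.02962 - 0.9367i):
new amp(|10⟩) = (-0.362737)·a + (-0.931891i)·b = (-0.9992 - 0.0276i)
new amp(|11⟩) = (-0.931891i)·a + (-0.362737)·b = (-0.01074 + 0.01529i)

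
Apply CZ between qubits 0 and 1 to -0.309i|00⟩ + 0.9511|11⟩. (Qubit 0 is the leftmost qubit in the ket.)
-0.309i|00⟩ - 0.9511|11⟩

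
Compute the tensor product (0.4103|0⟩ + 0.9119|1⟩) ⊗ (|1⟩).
0.4103|01⟩ + 0.9119|11⟩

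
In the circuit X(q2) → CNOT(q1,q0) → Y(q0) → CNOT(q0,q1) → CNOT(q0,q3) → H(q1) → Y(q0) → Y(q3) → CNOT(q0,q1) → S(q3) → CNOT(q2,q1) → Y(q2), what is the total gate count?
12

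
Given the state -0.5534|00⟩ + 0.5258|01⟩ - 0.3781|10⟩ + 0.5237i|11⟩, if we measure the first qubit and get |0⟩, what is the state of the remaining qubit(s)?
-0.725|0⟩ + 0.6888|1⟩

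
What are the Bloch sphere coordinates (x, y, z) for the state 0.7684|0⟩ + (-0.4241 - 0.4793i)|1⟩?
(-0.6518, -0.7366, 0.1808)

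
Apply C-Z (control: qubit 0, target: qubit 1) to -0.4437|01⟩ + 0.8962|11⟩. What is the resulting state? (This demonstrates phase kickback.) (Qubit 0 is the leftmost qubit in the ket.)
-0.4437|01⟩ - 0.8962|11⟩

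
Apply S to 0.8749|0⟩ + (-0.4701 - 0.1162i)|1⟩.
0.8749|0⟩ + (0.1162 - 0.4701i)|1⟩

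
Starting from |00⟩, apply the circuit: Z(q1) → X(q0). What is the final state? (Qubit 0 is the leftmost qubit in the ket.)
|10⟩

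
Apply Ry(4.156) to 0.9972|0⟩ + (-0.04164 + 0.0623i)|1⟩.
(-0.448 - 0.05446i)|0⟩ + (0.8919 - 0.03026i)|1⟩

Ry(4.156) = [[cos(θ/2), −sin(θ/2)], [sin(θ/2), cos(θ/2)]]; θ = 4.156, cos(θ/2) ≈ -0.485735, sin(θ/2) ≈ 0.874106.
With a = amp(|0⟩) = 0.9972 and b = amp(|1⟩) = (-0.04164 + 0.0623i):
new amp(|0⟩) = (-0.485735)·a + (-0.874106)·b = (-0.448 - 0.05446i)
new amp(|1⟩) = (0.874106)·a + (-0.485735)·b = (0.8919 - 0.03026i)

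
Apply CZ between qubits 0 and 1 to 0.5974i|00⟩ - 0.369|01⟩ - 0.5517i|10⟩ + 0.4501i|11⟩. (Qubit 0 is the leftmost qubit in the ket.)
0.5974i|00⟩ - 0.369|01⟩ - 0.5517i|10⟩ - 0.4501i|11⟩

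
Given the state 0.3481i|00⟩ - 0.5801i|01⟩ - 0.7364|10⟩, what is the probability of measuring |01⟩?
0.3365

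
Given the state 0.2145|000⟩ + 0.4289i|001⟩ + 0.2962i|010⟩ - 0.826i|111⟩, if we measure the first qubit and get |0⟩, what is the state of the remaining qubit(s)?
0.3806|00⟩ + 0.7609i|01⟩ + 0.5255i|10⟩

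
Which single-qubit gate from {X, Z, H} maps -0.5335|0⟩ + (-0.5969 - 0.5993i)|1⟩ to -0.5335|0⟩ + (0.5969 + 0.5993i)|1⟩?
Z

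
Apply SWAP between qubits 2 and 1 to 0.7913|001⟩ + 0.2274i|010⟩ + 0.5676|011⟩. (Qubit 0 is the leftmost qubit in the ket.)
0.2274i|001⟩ + 0.7913|010⟩ + 0.5676|011⟩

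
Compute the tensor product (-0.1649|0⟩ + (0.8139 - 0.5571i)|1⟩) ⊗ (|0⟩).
-0.1649|00⟩ + (0.8139 - 0.5571i)|10⟩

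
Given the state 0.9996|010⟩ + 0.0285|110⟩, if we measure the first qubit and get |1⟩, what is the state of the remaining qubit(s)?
|10⟩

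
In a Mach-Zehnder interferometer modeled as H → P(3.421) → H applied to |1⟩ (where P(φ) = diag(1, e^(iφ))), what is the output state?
(0.9806 + 0.1379i)|0⟩ + (0.01939 - 0.1379i)|1⟩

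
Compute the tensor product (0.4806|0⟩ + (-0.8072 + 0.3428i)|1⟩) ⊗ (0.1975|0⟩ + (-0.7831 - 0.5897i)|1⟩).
0.09492|00⟩ + (-0.3764 - 0.2834i)|01⟩ + (-0.1594 + 0.0677i)|10⟩ + (0.8343 + 0.2076i)|11⟩

amp(|b₁b₂…⟩) = product of the factor amplitudes for bits b₁, b₂, …; only kets whose every factor amplitude is nonzero survive.
|00⟩: (0.4806)(0.1975) = 0.09492
|01⟩: (0.4806)(-0.7831 - 0.5897i) = (-0.3764 - 0.2834i)
|10⟩: (-0.8072 + 0.3428i)(0.1975) = (-0.1594 + 0.0677i)
|11⟩: (-0.8072 + 0.3428i)(-0.7831 - 0.5897i) = (0.8343 + 0.2076i)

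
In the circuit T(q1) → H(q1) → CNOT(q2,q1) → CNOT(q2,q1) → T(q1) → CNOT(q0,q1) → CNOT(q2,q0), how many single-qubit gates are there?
3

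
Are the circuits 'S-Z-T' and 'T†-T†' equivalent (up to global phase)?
No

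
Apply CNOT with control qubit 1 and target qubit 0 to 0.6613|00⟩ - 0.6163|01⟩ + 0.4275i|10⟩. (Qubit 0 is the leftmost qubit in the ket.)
0.6613|00⟩ + 0.4275i|10⟩ - 0.6163|11⟩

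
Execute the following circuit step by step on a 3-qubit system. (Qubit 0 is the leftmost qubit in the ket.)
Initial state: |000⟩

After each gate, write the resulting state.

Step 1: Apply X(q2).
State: |001⟩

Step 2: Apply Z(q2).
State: -|001⟩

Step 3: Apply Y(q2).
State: i|000⟩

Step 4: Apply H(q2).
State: (1/√2)i|000⟩ + (1/√2)i|001⟩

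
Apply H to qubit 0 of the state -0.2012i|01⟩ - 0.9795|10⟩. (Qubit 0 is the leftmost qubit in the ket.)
-0.6926|00⟩ - 0.1423i|01⟩ + 0.6926|10⟩ - 0.1423i|11⟩

H on qubit 0 mixes each pair of kets that differ only in qubit 0: amplitudes (a, b) of (|…0…⟩, |…1…⟩) become ((a + b)/√2, (a − b)/√2). Kets absent from the input have amplitude 0.
(|00⟩, |10⟩): (a, b) = (0, -0.9795) → (-0.6926, 0.6926)
(|01⟩, |11⟩): (a, b) = (-0.2012i, 0) → (-0.1423i, -0.1423i)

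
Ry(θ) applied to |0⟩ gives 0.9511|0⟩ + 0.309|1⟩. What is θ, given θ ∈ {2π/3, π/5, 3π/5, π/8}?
π/5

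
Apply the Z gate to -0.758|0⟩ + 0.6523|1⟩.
-0.758|0⟩ - 0.6523|1⟩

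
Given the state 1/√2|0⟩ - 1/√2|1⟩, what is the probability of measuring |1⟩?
1/2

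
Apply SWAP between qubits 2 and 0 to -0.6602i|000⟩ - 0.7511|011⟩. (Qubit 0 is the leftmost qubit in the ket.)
-0.6602i|000⟩ - 0.7511|110⟩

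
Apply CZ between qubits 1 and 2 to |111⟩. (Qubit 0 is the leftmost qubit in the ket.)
-|111⟩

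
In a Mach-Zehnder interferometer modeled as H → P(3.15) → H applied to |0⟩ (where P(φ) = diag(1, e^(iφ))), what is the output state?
(0.00001767 - 0.004204i)|0⟩ + (1 + 0.004204i)|1⟩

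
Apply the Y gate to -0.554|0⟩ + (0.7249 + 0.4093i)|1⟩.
(0.4093 - 0.7249i)|0⟩ - 0.554i|1⟩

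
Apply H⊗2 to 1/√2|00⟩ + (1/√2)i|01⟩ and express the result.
(1/√8 + (1/√8)i)|00⟩ + (1/√8 - (1/√8)i)|01⟩ + (1/√8 + (1/√8)i)|10⟩ + (1/√8 - (1/√8)i)|11⟩

H⊗2 gives amp(|y⟩) = (1/2) Σ_x (−1)^(x·y) amp(|x⟩), where x·y is the number of positions in which both x and y have a 1.
|00⟩: (1/√2 + (1/√2)i)/2 = (1/√8 + (1/√8)i)
|01⟩: (1/√2 - (1/√2)i)/2 = (1/√8 - (1/√8)i)
|10⟩: (1/√2 + (1/√2)i)/2 = (1/√8 + (1/√8)i)
|11⟩: (1/√2 - (1/√2)i)/2 = (1/√8 - (1/√8)i)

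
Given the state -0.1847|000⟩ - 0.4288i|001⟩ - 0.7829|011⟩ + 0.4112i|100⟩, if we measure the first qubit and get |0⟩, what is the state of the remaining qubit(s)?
-0.2026|00⟩ - 0.4704i|01⟩ - 0.8589|11⟩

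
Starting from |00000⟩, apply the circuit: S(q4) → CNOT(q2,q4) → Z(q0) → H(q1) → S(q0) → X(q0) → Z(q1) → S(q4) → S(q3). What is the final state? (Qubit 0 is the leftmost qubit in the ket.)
1/√2|10000⟩ - 1/√2|11000⟩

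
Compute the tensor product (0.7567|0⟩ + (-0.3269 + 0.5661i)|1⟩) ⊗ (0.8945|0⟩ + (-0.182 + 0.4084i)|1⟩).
0.6769|00⟩ + (-0.1377 + 0.309i)|01⟩ + (-0.2924 + 0.5064i)|10⟩ + (-0.1717 - 0.2365i)|11⟩

amp(|b₁b₂…⟩) = product of the factor amplitudes for bits b₁, b₂, …; only kets whose every factor amplitude is nonzero survive.
|00⟩: (0.7567)(0.8945) = 0.6769
|01⟩: (0.7567)(-0.182 + 0.4084i) = (-0.1377 + 0.309i)
|10⟩: (-0.3269 + 0.5661i)(0.8945) = (-0.2924 + 0.5064i)
|11⟩: (-0.3269 + 0.5661i)(-0.182 + 0.4084i) = (-0.1717 - 0.2365i)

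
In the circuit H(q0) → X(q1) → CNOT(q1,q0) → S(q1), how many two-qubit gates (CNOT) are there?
1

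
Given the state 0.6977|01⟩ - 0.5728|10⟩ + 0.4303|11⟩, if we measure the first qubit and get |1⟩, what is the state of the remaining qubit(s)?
-0.7995|0⟩ + 0.6006|1⟩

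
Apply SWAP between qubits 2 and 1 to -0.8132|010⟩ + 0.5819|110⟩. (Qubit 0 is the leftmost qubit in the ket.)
-0.8132|001⟩ + 0.5819|101⟩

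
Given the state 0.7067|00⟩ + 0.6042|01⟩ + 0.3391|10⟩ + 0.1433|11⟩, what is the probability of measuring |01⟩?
0.3651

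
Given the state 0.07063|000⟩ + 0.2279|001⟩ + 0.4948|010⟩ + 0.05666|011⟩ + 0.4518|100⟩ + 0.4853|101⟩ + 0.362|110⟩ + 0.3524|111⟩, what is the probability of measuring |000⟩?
0.004989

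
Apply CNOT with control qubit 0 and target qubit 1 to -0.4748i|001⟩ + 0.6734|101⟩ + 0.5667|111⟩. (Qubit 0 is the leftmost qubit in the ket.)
-0.4748i|001⟩ + 0.5667|101⟩ + 0.6734|111⟩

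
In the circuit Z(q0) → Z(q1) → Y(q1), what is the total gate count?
3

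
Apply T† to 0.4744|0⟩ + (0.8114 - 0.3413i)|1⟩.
0.4744|0⟩ + (0.3324 - 0.8151i)|1⟩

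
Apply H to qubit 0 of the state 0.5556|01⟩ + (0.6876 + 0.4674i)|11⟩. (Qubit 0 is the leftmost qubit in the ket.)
(0.8791 + 0.3305i)|01⟩ + (-0.09334 - 0.3305i)|11⟩

H on qubit 0 mixes each pair of kets that differ only in qubit 0: amplitudes (a, b) of (|…0…⟩, |…1…⟩) become ((a + b)/√2, (a − b)/√2). Kets absent from the input have amplitude 0.
(|01⟩, |11⟩): (a, b) = (0.5556, (0.6876 + 0.4674i)) → ((0.8791 + 0.3305i), (-0.09334 - 0.3305i))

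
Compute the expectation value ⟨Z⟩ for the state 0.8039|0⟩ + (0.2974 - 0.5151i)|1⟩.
0.2925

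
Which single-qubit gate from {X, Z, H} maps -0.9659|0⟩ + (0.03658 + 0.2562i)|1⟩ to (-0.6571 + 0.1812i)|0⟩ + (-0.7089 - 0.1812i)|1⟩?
H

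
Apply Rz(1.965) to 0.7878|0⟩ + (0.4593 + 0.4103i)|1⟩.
(0.4372 - 0.6554i)|0⟩ + (-0.08644 + 0.6098i)|1⟩

Rz(1.965) = [[e^(−iθ/2), 0], [0, e^(iθ/2)]] with e^(±iθ/2) = cos(θ/2) ± i·sin(θ/2); θ = 1.965, cos(θ/2) ≈ 0.554945, sin(θ/2) ≈ 0.831887.
With a = amp(|0⟩) = 0.7878 and b = amp(|1⟩) = (0.4593 + 0.4103i):
new amp(|0⟩) = (0.554945 - 0.831887i)·a = (0.4372 - 0.6554i)
new amp(|1⟩) = (0.554945 + 0.831887i)·b = (-0.08644 + 0.6098i)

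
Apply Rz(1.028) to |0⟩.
(0.8708 - 0.4917i)|0⟩

Rz(1.028) = [[e^(−iθ/2), 0], [0, e^(iθ/2)]] with e^(±iθ/2) = cos(θ/2) ± i·sin(θ/2); θ = 1.028, cos(θ/2) ≈ 0.870785, sin(θ/2) ≈ 0.491664.
With a = amp(|0⟩) = 1 and b = amp(|1⟩) = 0:
new amp(|0⟩) = (0.870785 - 0.491664i)·a = (0.8708 - 0.4917i)
new amp(|1⟩) = (0.870785 + 0.491664i)·b = 0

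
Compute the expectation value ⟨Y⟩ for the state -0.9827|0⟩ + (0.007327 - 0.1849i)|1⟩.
0.3634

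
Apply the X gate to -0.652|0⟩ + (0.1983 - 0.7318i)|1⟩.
(0.1983 - 0.7318i)|0⟩ - 0.652|1⟩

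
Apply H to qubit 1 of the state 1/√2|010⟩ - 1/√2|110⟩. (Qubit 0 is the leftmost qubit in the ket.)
1/2|000⟩ - 1/2|010⟩ - 1/2|100⟩ + 1/2|110⟩

H on qubit 1 mixes each pair of kets that differ only in qubit 1: amplitudes (a, b) of (|…0…⟩, |…1…⟩) become ((a + b)/√2, (a − b)/√2). Kets absent from the input have amplitude 0.
(|000⟩, |010⟩): (a, b) = (0, 1/√2) → (1/2, -1/2)
(|100⟩, |110⟩): (a, b) = (0, -1/√2) → (-1/2, 1/2)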